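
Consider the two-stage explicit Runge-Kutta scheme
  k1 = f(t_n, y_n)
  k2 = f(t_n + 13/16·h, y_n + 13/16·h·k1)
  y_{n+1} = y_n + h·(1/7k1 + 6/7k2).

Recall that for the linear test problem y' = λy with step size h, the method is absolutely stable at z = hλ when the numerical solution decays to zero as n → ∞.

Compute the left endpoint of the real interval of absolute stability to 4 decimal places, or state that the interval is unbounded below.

Set f=λy, z=hλ:
  k1=λy_n ⇒ h·k1=z·y_n;  k2=λ(1+13/16z)y_n ⇒ h·k2=z(1+13/16z)y_n
  y_{n+1}/y_n = 1 + 1/7z + 6/7z(1+13/16z) = 1 + z + 39/56z²
  Hence R(z) = 1 + z + 39/56z².

Find x<0 with |R(x)|<1.
x=-1.21: |R|=0.8096
R=1: x+39/56x²=0 ⇒ x=−56/39=-1.4359; min R=1−1/(4·39/56)=0.6410>−1
Confirm numerically:
  x=-1.407: |R|=0.97168 <1
  x=-1.149: |R|=0.77043 <1
  x=-1.059: |R|=0.72203 <1
  x=-1.956: |R|=1.70849 >1
  x=-1.830: |R|=1.50227 >1
  x=-1.608: |R|=1.19273 >1
Stable set (-1.4359, 0).

z* = -1.4359.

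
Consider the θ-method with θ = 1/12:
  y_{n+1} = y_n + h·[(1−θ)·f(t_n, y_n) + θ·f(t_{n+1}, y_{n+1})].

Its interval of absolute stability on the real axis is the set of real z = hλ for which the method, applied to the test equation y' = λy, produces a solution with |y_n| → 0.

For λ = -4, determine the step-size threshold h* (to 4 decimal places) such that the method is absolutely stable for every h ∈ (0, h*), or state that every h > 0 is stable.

(-2.4000,0); λ=-4 ⇒ h* = (12/5)/4 = 0.6000.

Test eqn y'=λy, z=hλ:
  y_{n+1} = y_n + z·[11/12·y_n + 1/12·y_{n+1}] ⇒ (1 − 1/12z)y_{n+1} = (1 + 11/12z)y_n
  Hence R(z) = (1 + 11/12z)/(1 − 1/12z).

Find x<0 with |R(x)|<1.
x=-1.43: |R|=0.2777
R=−1: 1+11/12x = −1+1/12x ⇒ -5/6x=2 ⇒ x=2/(-5/6)=-2.4000
Confirm numerically:
  x=-1.723: |R|=0.50667 <1
  x=-1.363: |R|=0.22398 <1
  x=-1.295: |R|=0.16886 <1
  x=-1.220: |R|=0.10741 <1
  x=-2.908: |R|=1.34076 >1
  x=-2.592: |R|=1.13158 >1
  x=-2.422: |R|=1.01525 >1
So |R|<1 on (-2.4000, 0).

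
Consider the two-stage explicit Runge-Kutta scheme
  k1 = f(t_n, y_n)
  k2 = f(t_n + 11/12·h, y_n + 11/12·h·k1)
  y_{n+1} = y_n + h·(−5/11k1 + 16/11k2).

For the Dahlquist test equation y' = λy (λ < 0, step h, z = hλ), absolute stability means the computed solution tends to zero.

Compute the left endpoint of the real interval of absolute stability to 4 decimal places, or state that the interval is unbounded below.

With y'=λy (z=hλ):
  k1=λy_n ⇒ h·k1=z·y_n;  k2=λ(1+11/12z)y_n ⇒ h·k2=z(1+11/12z)y_n
  y_{n+1}/y_n = 1 − 5/11z + 16/11z(1+11/12z) = 1 + z + 4/3z²
  Hence R(z) = 1 + z + 4/3z².

Need |R(x)|<1, x<0.
x=-0.54: |R|=0.8488
R=1: x+4/3x²=0 ⇒ x=−3/4=-0.7500; min R=1−1/(4·4/3)=0.8125>−1
Confirm numerically:
  x=-0.723: |R|=0.97397 <1
  x=-0.500: |R|=0.83333 <1
  x=-0.456: |R|=0.82125 <1
  x=-0.349: |R|=0.81340 <1
  x=-1.309: |R|=1.97564 >1
  x=-1.068: |R|=1.45283 >1
  x=-0.848: |R|=1.11081 >1
Stable set (-0.7500, 0).

z* = -0.7500.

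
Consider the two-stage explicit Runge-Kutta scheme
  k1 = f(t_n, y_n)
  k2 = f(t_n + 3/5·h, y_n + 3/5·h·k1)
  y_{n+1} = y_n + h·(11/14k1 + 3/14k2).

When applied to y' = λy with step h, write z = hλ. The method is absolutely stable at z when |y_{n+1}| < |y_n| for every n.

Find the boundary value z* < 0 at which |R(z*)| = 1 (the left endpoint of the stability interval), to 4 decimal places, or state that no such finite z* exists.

left endpoint -7.7778.

Test eqn y'=λy, z=hλ:
  k1=λy_n ⇒ h·k1=z·y_n;  k2=λ(1+3/5z)y_n ⇒ h·k2=z(1+3/5z)y_n
  y_{n+1}/y_n = 1 + 11/14z + 3/14z(1+3/5z) = 1 + z + 9/70z²
  Hence R(z) = 1 + z + 9/70z².

Find x<0 with |R(x)|<1.
x=-1.73: |R|=0.3452
R=1: x+9/70x²=0 ⇒ x=−70/9=-7.7778; min R=1−1/(4·9/70)=-0.9444>−1
Confirm numerically:
  x=-5.668: |R|=0.53749 <1
  x=-4.658: |R|=0.86839 <1
  x=-3.993: |R|=0.94305 <1
  x=-8.263: |R|=1.51549 >1
  x=-8.097: |R|=1.33232 >1
  x=-8.053: |R|=1.28496 >1
Stable set (-7.7778, 0).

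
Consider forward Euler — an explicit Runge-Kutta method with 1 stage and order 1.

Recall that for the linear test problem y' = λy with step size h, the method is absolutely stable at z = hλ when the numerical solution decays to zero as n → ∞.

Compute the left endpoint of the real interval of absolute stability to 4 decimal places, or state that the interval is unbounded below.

left endpoint -2.0000.

On y'=λy, z=hλ:
  order 1, 1-stage ⇒ R(z)=1+z
  (e.g. R(-0.61)=0.39000, |R|=0.39000)

Solve |R(x)|<1 on ℝ⁻.
x=-0.61: |R|=0.3900
|R(-1.64)|=0.6400 |R(-1.44)|=0.4400 |R(-1.3)|=0.3000
Bisect:
  x_lo=-2.5080 |R|=1.5080  x_hi=-0.1767 |R|=0.8233
  mid=-1.34235 |R|=0.34235 →hi
  mid=-1.92516 |R|=0.92516 →hi
  mid=-2.21657 |R|=1.21657 →lo
  mid=-2.07087 |R|=1.07087 →lo
  mid=-1.99802 |R|=0.99802 →hi
  mid=-2.03444 |R|=1.03444 →lo
  mid=-2.01623 |R|=1.01623 →lo
  mid=-2.00712 |R|=1.00712 →lo
  ...
  [-2.00001,-1.99987] ⇒ x*=-2.0000
Stable set (-2.0000, 0).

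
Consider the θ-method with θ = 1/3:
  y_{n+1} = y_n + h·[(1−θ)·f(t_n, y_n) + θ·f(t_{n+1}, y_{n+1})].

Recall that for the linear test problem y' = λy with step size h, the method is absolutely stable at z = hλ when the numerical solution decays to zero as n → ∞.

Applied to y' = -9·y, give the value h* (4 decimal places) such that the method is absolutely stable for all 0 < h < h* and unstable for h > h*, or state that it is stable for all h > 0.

(-6.0000,0); λ=-9 ⇒ h* = (6)/9 = 0.6667.

Set f=λy, z=hλ:
  y_{n+1} = y_n + z·[2/3·y_n + 1/3·y_{n+1}] ⇒ (1 − 1/3z)y_{n+1} = (1 + 2/3z)y_n
  R(z) = (1 + 2/3z)/(1 − 1/3z).

Boundary: |R(x)|=1, x<0.
x=-1.77: |R|=0.1132
R=−1: 1+2/3x = −1+1/3x ⇒ -1/3x=2 ⇒ x=2/(-1/3)=-6.0000
Confirm numerically:
  x=-5.045: |R|=0.88129 <1
  x=-4.389: |R|=0.78197 <1
  x=-2.689: |R|=0.41800 <1
  x=-2.571: |R|=0.38449 <1
  x=-6.441: |R|=1.04671 >1
  x=-6.261: |R|=1.02818 >1
Interval (-6.0000, 0).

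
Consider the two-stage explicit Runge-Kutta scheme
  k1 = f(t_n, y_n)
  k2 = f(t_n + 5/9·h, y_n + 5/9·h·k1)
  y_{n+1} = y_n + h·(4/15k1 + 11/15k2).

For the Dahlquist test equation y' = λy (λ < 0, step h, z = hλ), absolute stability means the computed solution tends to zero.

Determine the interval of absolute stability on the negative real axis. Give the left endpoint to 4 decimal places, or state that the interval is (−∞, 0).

(-2.4545, 0).

Set f=λy, z=hλ:
  k1=λy_n ⇒ h·k1=z·y_n;  k2=λ(1+5/9z)y_n ⇒ h·k2=z(1+5/9z)y_n
  y_{n+1}/y_n = 1 + 4/15z + 11/15z(1+5/9z) = 1 + z + 11/27z²
  R(z) = 1 + z + 11/27z².

Find x<0 with |R(x)|<1.
x=-0.79: |R|=0.4643
R=1: x+11/27x²=0 ⇒ x=−27/11=-2.4545; min R=1−1/(4·11/27)=0.3864>−1
Confirm numerically:
  x=-1.609: |R|=0.44573 <1
  x=-1.383: |R|=0.39624 <1
  x=-1.010: |R|=0.40560 <1
  x=-3.031: |R|=1.71184 >1
  x=-2.782: |R|=1.37114 >1
  x=-2.520: |R|=1.06720 >1
Interval (-2.4545, 0).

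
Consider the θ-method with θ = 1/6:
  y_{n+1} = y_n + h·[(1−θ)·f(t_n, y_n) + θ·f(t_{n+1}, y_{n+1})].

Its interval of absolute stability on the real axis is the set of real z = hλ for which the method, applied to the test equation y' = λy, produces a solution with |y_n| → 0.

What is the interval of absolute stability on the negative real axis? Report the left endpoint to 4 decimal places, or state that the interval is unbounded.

With y'=λy (z=hλ):
  y_{n+1} = y_n + z·[5/6·y_n + 1/6·y_{n+1}] ⇒ (1 − 1/6z)y_{n+1} = (1 + 5/6z)y_n
  so R(z) = (1 + 5/6z)/(1 − 1/6z).

Solve |R(x)|<1 on ℝ⁻.
x=-1.22: |R|=0.0139
R=−1: 1+5/6x = −1+1/6x ⇒ -2/3x=2 ⇒ x=2/(-2/3)=-3.0000
Confirm numerically:
  x=-2.677: |R|=0.85110 <1
  x=-1.979: |R|=0.48816 <1
  x=-1.666: |R|=0.30394 <1
  x=-1.344: |R|=0.09804 <1
  x=-3.375: |R|=1.16000 >1
  x=-3.056: |R|=1.02473 >1
Stable set (-3.0000, 0).

z∈(-3.0000,0).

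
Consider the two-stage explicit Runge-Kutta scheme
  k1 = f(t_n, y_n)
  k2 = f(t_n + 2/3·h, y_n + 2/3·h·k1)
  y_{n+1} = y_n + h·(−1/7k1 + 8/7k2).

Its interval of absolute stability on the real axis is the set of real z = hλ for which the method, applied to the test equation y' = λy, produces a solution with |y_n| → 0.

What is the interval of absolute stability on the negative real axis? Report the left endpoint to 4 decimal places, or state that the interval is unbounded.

z∈(-1.3125,0).

Set f=λy, z=hλ:
  k1=λy_n ⇒ h·k1=z·y_n;  k2=λ(1+2/3z)y_n ⇒ h·k2=z(1+2/3z)y_n
  y_{n+1}/y_n = 1 − 1/7z + 8/7z(1+2/3z) = 1 + z + 16/21z²
  so R(z) = 1 + z + 16/21z².

Need |R(x)|<1, x<0.
x=-0.95: |R|=0.7376
R=1: x+16/21x²=0 ⇒ x=−21/16=-1.3125; min R=1−1/(4·16/21)=0.6719>−1
Confirm numerically:
  x=-1.110: |R|=0.82874 <1
  x=-1.040: |R|=0.78408 <1
  x=-1.021: |R|=0.77324 <1
  x=-1.765: |R|=1.60850 >1
  x=-1.508: |R|=1.22462 >1
  x=-1.456: |R|=1.15919 >1
Interval (-1.3125, 0).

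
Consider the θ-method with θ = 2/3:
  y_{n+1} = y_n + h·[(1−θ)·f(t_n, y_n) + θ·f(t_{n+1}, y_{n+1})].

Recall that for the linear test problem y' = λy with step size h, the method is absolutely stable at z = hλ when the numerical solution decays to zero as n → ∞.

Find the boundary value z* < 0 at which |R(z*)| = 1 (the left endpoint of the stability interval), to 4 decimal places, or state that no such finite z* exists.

With y'=λy (z=hλ):
  y_{n+1} = y_n + z·[1/3·y_n + 2/3·y_{n+1}] ⇒ (1 − 2/3z)y_{n+1} = (1 + 1/3z)y_n
  ⇒ R(z) = (1 + 1/3z)/(1 − 2/3z).

Need |R(x)|<1, x<0.
x=-0.66: |R|=0.5417
x=-2: |R|=0.1429
x=-10: |R|=0.3043
x=-100: |R|=0.4778
θ=2/3≥1/2 ⇒ |1+1/3x|<|1−2/3x| ∀x<0 ⇒ stable on all of ℝ⁻.

(−∞, 0) — no finite endpoint.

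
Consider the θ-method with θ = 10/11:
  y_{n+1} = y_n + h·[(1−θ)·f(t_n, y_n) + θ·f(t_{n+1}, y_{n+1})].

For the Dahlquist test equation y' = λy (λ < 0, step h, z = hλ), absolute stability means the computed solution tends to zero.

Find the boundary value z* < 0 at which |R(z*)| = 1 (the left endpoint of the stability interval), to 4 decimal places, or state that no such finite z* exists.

interval (−∞, 0).

Set f=λy, z=hλ:
  y_{n+1} = y_n + z·[1/11·y_n + 10/11·y_{n+1}] ⇒ (1 − 10/11z)y_{n+1} = (1 + 1/11z)y_n
  so R(z) = (1 + 1/11z)/(1 − 10/11z).

Need |R(x)|<1, x<0.
x=-1.5: |R|=0.3654
x=-2: |R|=0.2903
x=-10: |R|=0.0090
x=-100: |R|=0.0880
θ=10/11≥1/2 ⇒ |1+1/11x|<|1−10/11x| ∀x<0 ⇒ interval (−∞,0).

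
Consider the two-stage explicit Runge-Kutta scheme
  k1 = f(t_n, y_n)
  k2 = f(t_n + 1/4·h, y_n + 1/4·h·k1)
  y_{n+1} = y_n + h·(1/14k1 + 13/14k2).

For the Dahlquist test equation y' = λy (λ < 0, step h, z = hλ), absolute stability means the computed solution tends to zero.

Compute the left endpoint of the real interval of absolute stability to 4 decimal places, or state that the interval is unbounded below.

z* = -4.3077.

With y'=λy (z=hλ):
  k1=λy_n ⇒ h·k1=z·y_n;  k2=λ(1+1/4z)y_n ⇒ h·k2=z(1+1/4z)y_n
  y_{n+1}/y_n = 1 + 1/14z + 13/14z(1+1/4z) = 1 + z + 13/56z²
  R(z) = 1 + z + 13/56z².

Find x<0 with |R(x)|<1.
x=-0.97: |R|=0.2484
R=1: x+13/56x²=0 ⇒ x=−56/13=-4.3077; min R=1−1/(4·13/56)=-0.0769>−1
Confirm numerically:
  x=-3.402: |R|=0.28473 <1
  x=-2.952: |R|=0.07096 <1
  x=-2.596: |R|=0.03154 <1
  x=-4.802: |R|=1.55103 >1
  x=-4.665: |R|=1.38695 >1
  x=-4.578: |R|=1.28727 >1
Interval (-4.3077, 0).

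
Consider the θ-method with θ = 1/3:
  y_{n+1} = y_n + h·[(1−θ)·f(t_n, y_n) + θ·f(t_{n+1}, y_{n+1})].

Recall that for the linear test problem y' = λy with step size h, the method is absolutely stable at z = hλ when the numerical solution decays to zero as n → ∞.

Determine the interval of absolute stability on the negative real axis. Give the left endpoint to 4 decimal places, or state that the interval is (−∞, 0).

(-6.0000, 0).

With y'=λy (z=hλ):
  y_{n+1} = y_n + z·[2/3·y_n + 1/3·y_{n+1}] ⇒ (1 − 1/3z)y_{n+1} = (1 + 2/3z)y_n
  R(z) = (1 + 2/3z)/(1 − 1/3z).

Boundary: |R(x)|=1, x<0.
x=-1.65: |R|=0.0645
R=−1: 1+2/3x = −1+1/3x ⇒ -1/3x=2 ⇒ x=2/(-1/3)=-6.0000
Confirm numerically:
  x=-5.044: |R|=0.88115 <1
  x=-4.226: |R|=0.75450 <1
  x=-3.396: |R|=0.59287 <1
  x=-6.417: |R|=1.04428 >1
  x=-6.185: |R|=1.02014 >1
  x=-6.177: |R|=1.01929 >1
Stable set (-6.0000, 0).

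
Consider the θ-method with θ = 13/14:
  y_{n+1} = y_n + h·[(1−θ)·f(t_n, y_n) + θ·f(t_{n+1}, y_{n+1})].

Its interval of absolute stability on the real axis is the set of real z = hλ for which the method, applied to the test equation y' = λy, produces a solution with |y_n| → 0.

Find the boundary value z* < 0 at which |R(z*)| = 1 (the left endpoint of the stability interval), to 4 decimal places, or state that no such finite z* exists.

interval (−∞, 0).

With y'=λy (z=hλ):
  y_{n+1} = y_n + z·[1/14·y_n + 13/14·y_{n+1}] ⇒ (1 − 13/14z)y_{n+1} = (1 + 1/14z)y_n
  so R(z) = (1 + 1/14z)/(1 − 13/14z).

Need |R(x)|<1, x<0.
x=-0.81: |R|=0.5377
x=-2: |R|=0.3000
x=-10: |R|=0.0278
x=-100: |R|=0.0654
θ=13/14≥1/2 ⇒ |1+1/14x|<|1−13/14x| ∀x<0 ⇒ unbounded interval.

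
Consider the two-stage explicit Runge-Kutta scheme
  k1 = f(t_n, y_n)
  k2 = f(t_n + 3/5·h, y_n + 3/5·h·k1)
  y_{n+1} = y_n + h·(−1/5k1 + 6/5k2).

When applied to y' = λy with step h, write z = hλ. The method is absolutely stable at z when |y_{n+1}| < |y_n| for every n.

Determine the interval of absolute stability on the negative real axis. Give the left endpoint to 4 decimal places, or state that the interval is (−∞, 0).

z∈(-1.3889,0).

Test eqn y'=λy, z=hλ:
  k1=λy_n ⇒ h·k1=z·y_n;  k2=λ(1+3/5z)y_n ⇒ h·k2=z(1+3/5z)y_n
  y_{n+1}/y_n = 1 − 1/5z + 6/5z(1+3/5z) = 1 + z + 18/25z²
  so R(z) = 1 + z + 18/25z².

Boundary: |R(x)|=1, x<0.
x=-0.81: |R|=0.6624
R=1: x+18/25x²=0 ⇒ x=−25/18=-1.3889; min R=1−1/(4·18/25)=0.6528>−1
Confirm numerically:
  x=-0.959: |R|=0.70317 <1
  x=-0.850: |R|=0.67020 <1
  x=-0.573: |R|=0.66340 <1
  x=-1.870: |R|=1.64777 >1
  x=-1.457: |R|=1.07145 >1
Stable set (-1.3889, 0).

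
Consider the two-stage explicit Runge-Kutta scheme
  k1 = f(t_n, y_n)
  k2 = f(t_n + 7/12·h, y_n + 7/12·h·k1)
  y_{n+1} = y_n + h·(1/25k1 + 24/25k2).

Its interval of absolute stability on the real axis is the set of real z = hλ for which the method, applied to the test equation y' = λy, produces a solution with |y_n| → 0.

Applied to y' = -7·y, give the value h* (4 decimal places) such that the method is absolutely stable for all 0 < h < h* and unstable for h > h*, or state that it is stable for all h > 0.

Test eqn y'=λy, z=hλ:
  k1=λy_n ⇒ h·k1=z·y_n;  k2=λ(1+7/12z)y_n ⇒ h·k2=z(1+7/12z)y_n
  y_{n+1}/y_n = 1 + 1/25z + 24/25z(1+7/12z) = 1 + z + 14/25z²
  R(z) = 1 + z + 14/25z².

Solve |R(x)|<1 on ℝ⁻.
x=-0.83: |R|=0.5558
R=1: x+14/25x²=0 ⇒ x=−25/14=-1.7857; min R=1−1/(4·14/25)=0.5536>−1
Confirm numerically:
  x=-1.737: |R|=0.95261 <1
  x=-1.179: |R|=0.59942 <1
  x=-0.970: |R|=0.55690 <1
  x=-2.361: |R|=1.76062 >1
  x=-2.341: |R|=1.72796 >1
  x=-1.867: |R|=1.08499 >1
So |R|<1 on (-1.7857, 0).

(-1.7857,0); λ=-7 ⇒ h* = (25/14)/7 = 0.2551.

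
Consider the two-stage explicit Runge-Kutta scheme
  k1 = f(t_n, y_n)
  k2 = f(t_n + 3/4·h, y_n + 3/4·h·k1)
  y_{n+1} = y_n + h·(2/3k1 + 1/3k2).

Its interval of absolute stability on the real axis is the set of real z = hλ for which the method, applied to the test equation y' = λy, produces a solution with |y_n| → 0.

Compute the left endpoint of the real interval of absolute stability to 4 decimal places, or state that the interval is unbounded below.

Test eqn y'=λy, z=hλ:
  k1=λy_n ⇒ h·k1=z·y_n;  k2=λ(1+3/4z)y_n ⇒ h·k2=z(1+3/4z)y_n
  y_{n+1}/y_n = 1 + 2/3z + 1/3z(1+3/4z) = 1 + z + 1/4z²
  Hence R(z) = 1 + z + 1/4z².

Solve |R(x)|<1 on ℝ⁻.
x=-1.42: |R|=0.0841
R=1: x+1/4x²=0 ⇒ x=−4=-4.0000; min R=1−1/(4·1/4)=0.0000>−1
Confirm numerically:
  x=-3.000: |R|=0.25000 <1
  x=-2.515: |R|=0.06631 <1
  x=-1.758: |R|=0.01464 <1
  x=-1.666: |R|=0.02789 <1
  x=-4.205: |R|=1.21551 >1
  x=-4.146: |R|=1.15133 >1
Interval (-4.0000, 0).

left endpoint -4.0000.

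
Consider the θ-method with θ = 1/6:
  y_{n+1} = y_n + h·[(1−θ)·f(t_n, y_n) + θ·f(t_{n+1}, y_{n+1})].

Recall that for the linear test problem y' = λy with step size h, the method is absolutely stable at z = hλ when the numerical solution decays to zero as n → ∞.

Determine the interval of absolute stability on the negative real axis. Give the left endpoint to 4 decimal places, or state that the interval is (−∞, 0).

z∈(-3.0000,0).

On y'=λy, z=hλ:
  y_{n+1} = y_n + z·[5/6·y_n + 1/6·y_{n+1}] ⇒ (1 − 1/6z)y_{n+1} = (1 + 5/6z)y_n
  R(z) = (1 + 5/6z)/(1 − 1/6z).

Solve |R(x)|<1 on ℝ⁻.
x=-1.71: |R|=0.3307
R=−1: 1+5/6x = −1+1/6x ⇒ -2/3x=2 ⇒ x=2/(-2/3)=-3.0000
Confirm numerically:
  x=-2.869: |R|=0.94092 <1
  x=-2.197: |R|=0.60815 <1
  x=-2.036: |R|=0.52016 <1
  x=-1.954: |R|=0.47398 <1
  x=-3.476: |R|=1.20093 >1
  x=-3.417: |R|=1.17713 >1
  x=-3.415: |R|=1.17631 >1
Interval (-3.0000, 0).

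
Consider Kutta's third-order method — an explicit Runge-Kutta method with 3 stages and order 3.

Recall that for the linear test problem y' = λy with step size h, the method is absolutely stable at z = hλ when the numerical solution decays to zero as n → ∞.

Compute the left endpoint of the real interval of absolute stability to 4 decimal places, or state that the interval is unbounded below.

On y'=λy, z=hλ:
  order 3, 3-stage ⇒ R(z)=1+z+z^2/2+z^3/6
  (e.g. R(-0.87)=0.39870, |R|=0.39870)

Find x<0 with |R(x)|<1.
x=-0.87: |R|=0.3987
|R(-2.79)|=1.5176 |R(-2.48)|=0.9470 |R(-1.81)|=0.1602
Bisect:
  x_lo=-3.3991 |R|=3.1676  x_hi=-0.3602 |R|=0.6969
  mid=-1.87963 |R|=0.21992 →hi
  mid=-2.63936 |R|=1.22065 →lo
  mid=-2.25950 |R|=0.62941 →hi
  mid=-2.44943 |R|=0.89889 →hi
  mid=-2.54440 |R|=1.05280 →lo
  mid=-2.49691 |R|=0.97416 →hi
  mid=-2.52065 |R|=1.01305 →lo
  mid=-2.50878 |R|=0.99350 →hi
  mid=-2.51472 |R|=1.00325 →lo
  mid=-2.51175 |R|=0.99837 →hi
  ...
  [-2.51286,-2.51268] ⇒ x*=-2.5127
Stable set (-2.5127, 0).

left endpoint -2.5127.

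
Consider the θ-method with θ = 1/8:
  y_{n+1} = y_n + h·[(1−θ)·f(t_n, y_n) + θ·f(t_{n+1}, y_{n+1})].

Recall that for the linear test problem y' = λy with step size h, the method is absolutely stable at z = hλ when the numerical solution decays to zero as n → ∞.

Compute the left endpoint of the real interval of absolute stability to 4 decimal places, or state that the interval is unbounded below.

On y'=λy, z=hλ:
  y_{n+1} = y_n + z·[7/8·y_n + 1/8·y_{n+1}] ⇒ (1 − 1/8z)y_{n+1} = (1 + 7/8z)y_n
  Hence R(z) = (1 + 7/8z)/(1 − 1/8z).

Solve |R(x)|<1 on ℝ⁻.
x=-1.72: |R|=0.4156
R=−1: 1+7/8x = −1+1/8x ⇒ -3/4x=2 ⇒ x=2/(-3/4)=-2.6667
Confirm numerically:
  x=-2.547: |R|=0.93192 <1
  x=-2.173: |R|=0.70884 <1
  x=-2.068: |R|=0.64323 <1
  x=-3.217: |R|=1.29437 >1
  x=-2.734: |R|=1.03764 >1
  x=-2.710: |R|=1.02428 >1
Interval (-2.6667, 0).

left endpoint -2.6667.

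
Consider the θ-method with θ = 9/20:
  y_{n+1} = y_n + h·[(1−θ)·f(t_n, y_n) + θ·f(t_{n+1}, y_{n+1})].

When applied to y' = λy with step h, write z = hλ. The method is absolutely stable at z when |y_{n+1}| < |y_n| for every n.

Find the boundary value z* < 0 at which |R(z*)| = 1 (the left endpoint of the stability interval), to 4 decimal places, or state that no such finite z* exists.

Set f=λy, z=hλ:
  y_{n+1} = y_n + z·[11/20·y_n + 9/20·y_{n+1}] ⇒ (1 − 9/20z)y_{n+1} = (1 + 11/20z)y_n
  ⇒ R(z) = (1 + 11/20z)/(1 − 9/20z).

Need |R(x)|<1, x<0.
x=-0.34: |R|=0.7051
R=−1: 1+11/20x = −1+9/20x ⇒ -1/10x=2 ⇒ x=2/(-1/10)=-20.0000
Confirm numerically:
  x=-16.324: |R|=0.95595 <1
  x=-15.848: |R|=0.94894 <1
  x=-11.609: |R|=0.86518 <1
  x=-8.596: |R|=0.76575 <1
  x=-20.468: |R|=1.00458 >1
  x=-20.379: |R|=1.00373 >1
  x=-20.300: |R|=1.00296 >1
Interval (-20.0000, 0).

z* = -20.0000.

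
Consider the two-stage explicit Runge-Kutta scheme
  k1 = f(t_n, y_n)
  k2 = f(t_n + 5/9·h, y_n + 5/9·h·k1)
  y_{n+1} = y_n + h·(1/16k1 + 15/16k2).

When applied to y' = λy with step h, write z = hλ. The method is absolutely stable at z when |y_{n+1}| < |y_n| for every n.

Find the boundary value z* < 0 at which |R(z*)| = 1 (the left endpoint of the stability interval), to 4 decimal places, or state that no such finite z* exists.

With y'=λy (z=hλ):
  k1=λy_n ⇒ h·k1=z·y_n;  k2=λ(1+5/9z)y_n ⇒ h·k2=z(1+5/9z)y_n
  y_{n+1}/y_n = 1 + 1/16z + 15/16z(1+5/9z) = 1 + z + 25/48z²
  Hence R(z) = 1 + z + 25/48z².

Boundary: |R(x)|=1, x<0.
x=-0.63: |R|=0.5767
R=1: x+25/48x²=0 ⇒ x=−48/25=-1.9200; min R=1−1/(4·25/48)=0.5200>−1
Confirm numerically:
  x=-1.532: |R|=0.69041 <1
  x=-1.443: |R|=0.64150 <1
  x=-1.098: |R|=0.52992 <1
  x=-0.936: |R|=0.52030 <1
  x=-2.106: |R|=1.20402 >1
  x=-2.104: |R|=1.20163 >1
Stable set (-1.9200, 0).

left endpoint -1.9200.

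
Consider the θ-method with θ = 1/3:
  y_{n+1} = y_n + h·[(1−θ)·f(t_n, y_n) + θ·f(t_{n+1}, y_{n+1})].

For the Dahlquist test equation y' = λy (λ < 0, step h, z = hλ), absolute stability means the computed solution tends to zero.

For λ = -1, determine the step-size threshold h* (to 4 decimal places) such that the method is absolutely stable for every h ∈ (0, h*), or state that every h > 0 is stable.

(-6.0000,0); λ=-1 ⇒ h* = (6)/1 = 6.0000.

Set f=λy, z=hλ:
  y_{n+1} = y_n + z·[2/3·y_n + 1/3·y_{n+1}] ⇒ (1 − 1/3z)y_{n+1} = (1 + 2/3z)y_n
  so R(z) = (1 + 2/3z)/(1 − 1/3z).

Find x<0 with |R(x)|<1.
x=-1.66: |R|=0.0687
R=−1: 1+2/3x = −1+1/3x ⇒ -1/3x=2 ⇒ x=2/(-1/3)=-6.0000
Confirm numerically:
  x=-5.760: |R|=0.97260 <1
  x=-4.681: |R|=0.82828 <1
  x=-3.707: |R|=0.65812 <1
  x=-3.368: |R|=0.58668 <1
  x=-6.416: |R|=1.04418 >1
  x=-6.321: |R|=1.03444 >1
  x=-6.308: |R|=1.03309 >1
Interval (-6.0000, 0).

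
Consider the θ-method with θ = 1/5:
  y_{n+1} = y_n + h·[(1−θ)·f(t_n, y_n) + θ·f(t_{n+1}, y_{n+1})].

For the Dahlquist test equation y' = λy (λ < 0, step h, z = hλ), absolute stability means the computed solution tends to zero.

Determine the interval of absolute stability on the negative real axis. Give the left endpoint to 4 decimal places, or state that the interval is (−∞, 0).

(-3.3333, 0).

Test eqn y'=λy, z=hλ:
  y_{n+1} = y_n + z·[4/5·y_n + 1/5·y_{n+1}] ⇒ (1 − 1/5z)y_{n+1} = (1 + 4/5z)y_n
  R(z) = (1 + 4/5z)/(1 − 1/5z).

Need |R(x)|<1, x<0.
x=-1.73: |R|=0.2853
R=−1: 1+4/5x = −1+1/5x ⇒ -3/5x=2 ⇒ x=2/(-3/5)=-3.3333
Confirm numerically:
  x=-3.302: |R|=0.98868 <1
  x=-2.774: |R|=0.78415 <1
  x=-2.306: |R|=0.57815 <1
  x=-1.846: |R|=0.34823 <1
  x=-3.908: |R|=1.19353 >1
  x=-3.791: |R|=1.15618 >1
  x=-3.688: |R|=1.12247 >1
So |R|<1 on (-3.3333, 0).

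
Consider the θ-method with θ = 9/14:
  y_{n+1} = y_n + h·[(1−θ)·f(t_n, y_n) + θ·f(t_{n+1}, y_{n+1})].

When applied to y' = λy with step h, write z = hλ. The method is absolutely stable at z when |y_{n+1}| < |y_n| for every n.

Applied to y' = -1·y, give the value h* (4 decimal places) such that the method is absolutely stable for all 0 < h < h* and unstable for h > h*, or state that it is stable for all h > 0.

unbounded; (−∞, 0). Any h>0 works for λ=-1.

Set f=λy, z=hλ:
  y_{n+1} = y_n + z·[5/14·y_n + 9/14·y_{n+1}] ⇒ (1 − 9/14z)y_{n+1} = (1 + 5/14z)y_n
  R(z) = (1 + 5/14z)/(1 − 9/14z).

Find x<0 with |R(x)|<1.
x=-0.99: |R|=0.3950
x=-2: |R|=0.1250
x=-10: |R|=0.3462
x=-100: |R|=0.5317
θ=9/14≥1/2 ⇒ |1+5/14x|<|1−9/14x| ∀x<0 ⇒ interval (−∞,0).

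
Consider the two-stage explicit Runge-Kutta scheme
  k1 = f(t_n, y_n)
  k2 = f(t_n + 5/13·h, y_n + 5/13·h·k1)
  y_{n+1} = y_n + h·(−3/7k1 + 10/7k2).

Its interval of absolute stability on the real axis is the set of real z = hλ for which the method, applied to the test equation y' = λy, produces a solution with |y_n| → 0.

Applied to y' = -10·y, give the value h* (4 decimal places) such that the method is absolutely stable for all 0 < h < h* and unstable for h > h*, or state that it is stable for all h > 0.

With y'=λy (z=hλ):
  k1=λy_n ⇒ h·k1=z·y_n;  k2=λ(1+5/13z)y_n ⇒ h·k2=z(1+5/13z)y_n
  y_{n+1}/y_n = 1 − 3/7z + 10/7z(1+5/13z) = 1 + z + 50/91z²
  R(z) = 1 + z + 50/91z².

Find x<0 with |R(x)|<1.
x=-0.72: |R|=0.5648
R=1: x+50/91x²=0 ⇒ x=−91/50=-1.8200; min R=1−1/(4·50/91)=0.5450>−1
Confirm numerically:
  x=-1.667: |R|=0.85986 <1
  x=-0.907: |R|=0.54500 <1
  x=-0.904: |R|=0.54502 <1
  x=-2.379: |R|=1.73069 >1
  x=-2.052: |R|=1.26157 >1
Stable set (-1.8200, 0).

(-1.8200,0); λ=-10 ⇒ h* = (91/50)/10 = 0.1820.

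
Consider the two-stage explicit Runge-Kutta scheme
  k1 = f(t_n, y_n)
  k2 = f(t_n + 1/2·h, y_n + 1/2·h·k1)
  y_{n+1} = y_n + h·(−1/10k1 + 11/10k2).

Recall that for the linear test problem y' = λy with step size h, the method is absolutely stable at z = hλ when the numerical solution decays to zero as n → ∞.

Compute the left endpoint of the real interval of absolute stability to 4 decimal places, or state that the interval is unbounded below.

z* = -1.8182.

Set f=λy, z=hλ:
  k1=λy_n ⇒ h·k1=z·y_n;  k2=λ(1+1/2z)y_n ⇒ h·k2=z(1+1/2z)y_n
  y_{n+1}/y_n = 1 − 1/10z + 11/10z(1+1/2z) = 1 + z + 11/20z²
  ⇒ R(z) = 1 + z + 11/20z².

Find x<0 with |R(x)|<1.
x=-1.32: |R|=0.6383
R=1: x+11/20x²=0 ⇒ x=−20/11=-1.8182; min R=1−1/(4·11/20)=0.5455>−1
Confirm numerically:
  x=-1.595: |R|=0.80421 <1
  x=-1.323: |R|=0.63968 <1
  x=-1.005: |R|=0.55051 <1
  x=-0.783: |R|=0.55420 <1
  x=-2.255: |R|=1.54176 >1
  x=-1.897: |R|=1.08223 >1
So |R|<1 on (-1.8182, 0).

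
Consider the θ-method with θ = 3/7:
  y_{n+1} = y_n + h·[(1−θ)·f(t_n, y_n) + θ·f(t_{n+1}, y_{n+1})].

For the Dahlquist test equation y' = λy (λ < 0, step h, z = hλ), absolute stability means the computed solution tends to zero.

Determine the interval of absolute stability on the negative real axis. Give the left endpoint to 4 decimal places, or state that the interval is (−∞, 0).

z∈(-14.0000,0).

Set f=λy, z=hλ:
  y_{n+1} = y_n + z·[4/7·y_n + 3/7·y_{n+1}] ⇒ (1 − 3/7z)y_{n+1} = (1 + 4/7z)y_n
  Hence R(z) = (1 + 4/7z)/(1 − 3/7z).

Find x<0 with |R(x)|<1.
x=-0.74: |R|=0.4382
R=−1: 1+4/7x = −1+3/7x ⇒ -1/7x=2 ⇒ x=2/(-1/7)=-14.0000
Confirm numerically:
  x=-11.946: |R|=0.95205 <1
  x=-8.211: |R|=0.81699 <1
  x=-6.288: |R|=0.70182 <1
  x=-6.246: |R|=0.69873 <1
  x=-14.320: |R|=1.00641 >1
  x=-14.138: |R|=1.00279 >1
Interval (-14.0000, 0).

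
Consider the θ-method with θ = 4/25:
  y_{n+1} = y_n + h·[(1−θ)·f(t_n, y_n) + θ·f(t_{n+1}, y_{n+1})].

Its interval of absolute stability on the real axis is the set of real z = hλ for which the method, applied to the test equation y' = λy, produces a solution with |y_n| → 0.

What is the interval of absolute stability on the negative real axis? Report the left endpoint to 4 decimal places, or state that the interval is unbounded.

Set f=λy, z=hλ:
  y_{n+1} = y_n + z·[21/25·y_n + 4/25·y_{n+1}] ⇒ (1 − 4/25z)y_{n+1} = (1 + 21/25z)y_n
  Hence R(z) = (1 + 21/25z)/(1 − 4/25z).

Boundary: |R(x)|=1, x<0.
x=-1.7: |R|=0.3365
R=−1: 1+21/25x = −1+4/25x ⇒ -17/25x=2 ⇒ x=2/(-17/25)=-2.9412
Confirm numerically:
  x=-1.934: |R|=0.47697 <1
  x=-1.609: |R|=0.27958 <1
  x=-1.553: |R|=0.24391 <1
  x=-1.337: |R|=0.10139 <1
  x=-3.428: |R|=1.21378 >1
  x=-3.178: |R|=1.10676 >1
  x=-3.030: |R|=1.04068 >1
Interval (-2.9412, 0).

(-2.9412, 0).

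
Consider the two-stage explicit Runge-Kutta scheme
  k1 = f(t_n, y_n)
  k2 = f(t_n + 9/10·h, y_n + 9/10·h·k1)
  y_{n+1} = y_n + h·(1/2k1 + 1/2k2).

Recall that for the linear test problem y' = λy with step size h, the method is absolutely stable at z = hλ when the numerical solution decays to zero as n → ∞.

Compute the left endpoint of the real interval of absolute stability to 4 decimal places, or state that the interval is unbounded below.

On y'=λy, z=hλ:
  k1=λy_n ⇒ h·k1=z·y_n;  k2=λ(1+9/10z)y_n ⇒ h·k2=z(1+9/10z)y_n
  y_{n+1}/y_n = 1 + 1/2z + 1/2z(1+9/10z) = 1 + z + 9/20z²
  Hence R(z) = 1 + z + 9/20z².

Boundary: |R(x)|=1, x<0.
x=-1.62: |R|=0.5610
R=1: x+9/20x²=0 ⇒ x=−20/9=-2.2222; min R=1−1/(4·9/20)=0.4444>−1
Confirm numerically:
  x=-2.088: |R|=0.87388 <1
  x=-1.741: |R|=0.62299 <1
  x=-1.551: |R|=0.53152 <1
  x=-0.977: |R|=0.45254 <1
  x=-2.563: |R|=1.39304 >1
  x=-2.338: |R|=1.12181 >1
Stable set (-2.2222, 0).

left endpoint -2.2222.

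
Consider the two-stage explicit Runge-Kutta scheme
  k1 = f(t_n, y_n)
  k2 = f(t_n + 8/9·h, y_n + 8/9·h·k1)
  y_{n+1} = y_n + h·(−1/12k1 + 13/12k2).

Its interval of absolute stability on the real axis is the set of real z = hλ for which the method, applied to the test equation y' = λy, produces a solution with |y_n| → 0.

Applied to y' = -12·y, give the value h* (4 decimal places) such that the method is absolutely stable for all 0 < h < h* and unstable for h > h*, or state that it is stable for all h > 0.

Set f=λy, z=hλ:
  k1=λy_n ⇒ h·k1=z·y_n;  k2=λ(1+8/9z)y_n ⇒ h·k2=z(1+8/9z)y_n
  y_{n+1}/y_n = 1 − 1/12z + 13/12z(1+8/9z) = 1 + z + 26/27z²
  ⇒ R(z) = 1 + z + 26/27z².

Find x<0 with |R(x)|<1.
x=-0.39: |R|=0.7565
R=1: x+26/27x²=0 ⇒ x=−27/26=-1.0385; min R=1−1/(4·26/27)=0.7404>−1
Confirm numerically:
  x=-0.821: |R|=0.82808 <1
  x=-0.579: |R|=0.74382 <1
  x=-0.569: |R|=0.74277 <1
  x=-1.213: |R|=1.20387 >1
  x=-1.186: |R|=1.16850 >1
  x=-1.060: |R|=1.02199 >1
Interval (-1.0385, 0).

(-1.0385,0); λ=-12 ⇒ h* = (27/26)/12 = 0.0865.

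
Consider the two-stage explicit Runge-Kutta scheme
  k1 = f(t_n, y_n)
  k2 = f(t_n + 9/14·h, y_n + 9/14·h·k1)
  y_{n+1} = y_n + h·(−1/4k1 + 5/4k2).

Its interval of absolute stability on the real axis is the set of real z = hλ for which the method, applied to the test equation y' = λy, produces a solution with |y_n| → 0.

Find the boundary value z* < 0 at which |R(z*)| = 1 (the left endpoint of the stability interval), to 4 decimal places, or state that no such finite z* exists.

Test eqn y'=λy, z=hλ:
  k1=λy_n ⇒ h·k1=z·y_n;  k2=λ(1+9/14z)y_n ⇒ h·k2=z(1+9/14z)y_n
  y_{n+1}/y_n = 1 − 1/4z + 5/4z(1+9/14z) = 1 + z + 45/56z²
  so R(z) = 1 + z + 45/56z².

Find x<0 with |R(x)|<1.
x=-1.73: |R|=1.6750
R=1: x+45/56x²=0 ⇒ x=−56/45=-1.2444; min R=1−1/(4·45/56)=0.6889>−1
Confirm numerically:
  x=-1.057: |R|=0.84079 <1
  x=-1.036: |R|=0.82647 <1
  x=-0.650: |R|=0.68951 <1
  x=-0.501: |R|=0.70070 <1
  x=-1.700: |R|=1.62232 >1
  x=-1.640: |R|=1.52129 >1
Stable set (-1.2444, 0).

z* = -1.2444.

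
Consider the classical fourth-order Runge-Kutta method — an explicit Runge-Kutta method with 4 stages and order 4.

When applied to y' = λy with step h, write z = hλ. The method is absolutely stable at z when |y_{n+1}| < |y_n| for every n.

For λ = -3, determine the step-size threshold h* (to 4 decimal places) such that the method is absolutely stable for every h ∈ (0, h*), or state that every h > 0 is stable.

(-2.7853,0); λ=-3 ⇒ h* = 0.9284.

Test eqn y'=λy, z=hλ:
  order 4, 4-stage ⇒ R(z)=1+z+z^2/2+z^3/6+z^4/24
  (e.g. R(-0.37)=0.69079, |R|=0.69079)

Solve |R(x)|<1 on ℝ⁻.
x=-0.37: |R|=0.6908
|R(-2.57)|=0.7210 |R(-2.13)|=0.3855 |R(-0.59)|=0.5549
Bisect:
  x_lo=-3.5629 |R|=2.9606  x_hi=-0.2149 |R|=0.8066
  mid=-1.88891 |R|=0.30225 →hi
  mid=-2.72591 |R|=0.91410 →hi
  mid=-3.14441 |R|=1.69091 →lo
  mid=-2.93516 |R|=1.25049 →lo
  mid=-2.83054 |R|=1.07038 →lo
  mid=-2.77822 |R|=0.98939 →hi
  mid=-2.80438 |R|=1.02916 →lo
  ...
  [-2.78538,-2.78517] ⇒ x*=-2.7853
Interval (-2.7853, 0).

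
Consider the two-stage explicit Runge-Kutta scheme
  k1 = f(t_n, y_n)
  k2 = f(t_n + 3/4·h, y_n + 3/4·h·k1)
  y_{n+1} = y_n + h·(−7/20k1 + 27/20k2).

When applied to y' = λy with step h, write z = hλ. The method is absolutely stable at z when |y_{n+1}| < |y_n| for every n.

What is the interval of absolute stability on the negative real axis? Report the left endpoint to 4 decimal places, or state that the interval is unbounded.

With y'=λy (z=hλ):
  k1=λy_n ⇒ h·k1=z·y_n;  k2=λ(1+3/4z)y_n ⇒ h·k2=z(1+3/4z)y_n
  y_{n+1}/y_n = 1 − 7/20z + 27/20z(1+3/4z) = 1 + z + 81/80z²
  ⇒ R(z) = 1 + z + 81/80z².

Solve |R(x)|<1 on ℝ⁻.
x=-0.32: |R|=0.7837
R=1: x+81/80x²=0 ⇒ x=−80/81=-0.9877; min R=1−1/(4·81/80)=0.7531>−1
Confirm numerically:
  x=-0.914: |R|=0.93184 <1
  x=-0.787: |R|=0.84011 <1
  x=-0.697: |R|=0.79488 <1
  x=-0.588: |R|=0.76207 <1
  x=-1.333: |R|=1.46610 >1
  x=-1.306: |R|=1.42096 >1
  x=-1.035: |R|=1.04962 >1
So |R|<1 on (-0.9877, 0).

(-0.9877, 0).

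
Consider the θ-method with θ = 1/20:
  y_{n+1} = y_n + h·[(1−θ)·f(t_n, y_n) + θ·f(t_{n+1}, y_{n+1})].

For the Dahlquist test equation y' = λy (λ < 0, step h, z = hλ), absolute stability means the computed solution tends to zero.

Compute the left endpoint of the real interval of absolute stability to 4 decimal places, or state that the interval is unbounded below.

Test eqn y'=λy, z=hλ:
  y_{n+1} = y_n + z·[19/20·y_n + 1/20·y_{n+1}] ⇒ (1 − 1/20z)y_{n+1} = (1 + 19/20z)y_n
  Hence R(z) = (1 + 19/20z)/(1 − 1/20z).

Solve |R(x)|<1 on ℝ⁻.
x=-1.46: |R|=0.3607
R=−1: 1+19/20x = −1+1/20x ⇒ -9/10x=2 ⇒ x=2/(-9/10)=-2.2222
Confirm numerically:
  x=-1.614: |R|=0.49348 <1
  x=-1.393: |R|=0.30230 <1
  x=-1.312: |R|=0.23123 <1
  x=-1.156: |R|=0.09283 <1
  x=-2.712: |R|=1.38816 >1
  x=-2.344: |R|=1.09810 >1
  x=-2.244: |R|=1.01762 >1
Stable set (-2.2222, 0).

z* = -2.2222.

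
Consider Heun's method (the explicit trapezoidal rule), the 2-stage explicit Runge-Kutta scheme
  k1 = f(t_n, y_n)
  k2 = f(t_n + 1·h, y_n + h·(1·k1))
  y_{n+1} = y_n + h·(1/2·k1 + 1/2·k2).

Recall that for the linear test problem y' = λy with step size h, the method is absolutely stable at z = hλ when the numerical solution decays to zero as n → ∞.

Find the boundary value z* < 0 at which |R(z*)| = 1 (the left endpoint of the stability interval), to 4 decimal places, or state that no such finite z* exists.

left endpoint -2.0000.

Test eqn y'=λy, z=hλ:
  order 2, 2-stage ⇒ R(z)=1+z+z^2/2
  (e.g. R(-0.48)=0.63520, |R|=0.63520)

Find x<0 with |R(x)|<1.
x=-0.48: |R|=0.6352
|R(-2.2)|=1.2200 |R(-1.95)|=0.9512 |R(-1.61)|=0.6861
Bisect:
  x_lo=-2.3591 |R|=1.4236  x_hi=-0.3882 |R|=0.6871
  mid=-1.37368 |R|=0.56982 →hi
  mid=-1.86640 |R|=0.87532 →hi
  mid=-2.11276 |R|=1.11911 →lo
  mid=-1.98958 |R|=0.98963 →hi
  mid=-2.05117 |R|=1.05248 →lo
  mid=-2.02037 |R|=1.02058 →lo
  mid=-2.00498 |R|=1.00499 →lo
  mid=-1.99728 |R|=0.99728 →hi
  mid=-2.00113 |R|=1.00113 →lo
  mid=-1.99920 |R|=0.99920 →hi
  ...
  [-2.00004,-1.99992] ⇒ x*=-2.0000
Interval (-2.0000, 0).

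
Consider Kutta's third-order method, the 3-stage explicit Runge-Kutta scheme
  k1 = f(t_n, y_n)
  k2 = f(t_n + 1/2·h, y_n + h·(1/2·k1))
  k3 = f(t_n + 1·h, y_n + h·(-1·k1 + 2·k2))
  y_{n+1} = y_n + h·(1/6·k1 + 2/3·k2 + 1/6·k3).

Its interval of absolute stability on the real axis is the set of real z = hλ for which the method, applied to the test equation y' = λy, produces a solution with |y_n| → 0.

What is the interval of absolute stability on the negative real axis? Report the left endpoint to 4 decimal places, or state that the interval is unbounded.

With y'=λy (z=hλ):
  order 3, 3-stage ⇒ R(z)=1+z+z^2/2+z^3/6
  (e.g. R(-0.67)=0.50432, |R|=0.50432)

Boundary: |R(x)|=1, x<0.
x=-0.67: |R|=0.5043
|R(-2.83)|=1.6031 |R(-2.65)|=1.2404 |R(-0.95)|=0.3584
Bisect:
  x_lo=-3.2077 |R|=2.5640  x_hi=-0.1291 |R|=0.8789
  mid=-1.66840 |R|=0.05063 →hi
  mid=-2.43806 |R|=0.88136 →hi
  mid=-2.82289 |R|=1.58768 →lo
  mid=-2.63048 |R|=1.20433 →lo
  mid=-2.53427 |R|=1.03574 →lo
  mid=-2.48617 |R|=0.95683 →hi
  mid=-2.51022 |R|=0.99585 →hi
  mid=-2.52224 |R|=1.01569 →lo
  ...
  [-2.51285,-2.51266] ⇒ x*=-2.5127
Stable set (-2.5127, 0).

(-2.5127, 0).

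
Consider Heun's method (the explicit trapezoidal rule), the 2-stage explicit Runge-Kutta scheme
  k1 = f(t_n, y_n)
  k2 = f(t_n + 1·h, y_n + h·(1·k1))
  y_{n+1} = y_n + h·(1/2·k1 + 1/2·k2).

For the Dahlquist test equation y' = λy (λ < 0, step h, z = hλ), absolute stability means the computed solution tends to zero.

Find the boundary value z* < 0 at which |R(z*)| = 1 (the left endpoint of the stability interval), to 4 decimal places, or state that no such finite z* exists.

left endpoint -2.0000.

Set f=λy, z=hλ:
  order 2, 2-stage ⇒ R(z)=1+z+z^2/2
  (e.g. R(-0.36)=0.70480, |R|=0.70480)

Solve |R(x)|<1 on ℝ⁻.
x=-0.36: |R|=0.7048
|R(-1.03)|=0.5005 |R(-0.93)|=0.5025 |R(-0.63)|=0.5684
Bisect:
  x_lo=-2.5734 |R|=1.7379  x_hi=-0.3350 |R|=0.7211
  mid=-1.45425 |R|=0.60317 →hi
  mid=-2.01385 |R|=1.01394 →lo
  mid=-1.73405 |R|=0.76941 →hi
  mid=-1.87395 |R|=0.88189 →hi
  mid=-1.94390 |R|=0.94547 →hi
  mid=-1.97887 |R|=0.97910 →hi
  mid=-1.99636 |R|=0.99637 →hi
  ...
  [-2.00005,-1.99991] ⇒ x*=-2.0000
So |R|<1 on (-2.0000, 0).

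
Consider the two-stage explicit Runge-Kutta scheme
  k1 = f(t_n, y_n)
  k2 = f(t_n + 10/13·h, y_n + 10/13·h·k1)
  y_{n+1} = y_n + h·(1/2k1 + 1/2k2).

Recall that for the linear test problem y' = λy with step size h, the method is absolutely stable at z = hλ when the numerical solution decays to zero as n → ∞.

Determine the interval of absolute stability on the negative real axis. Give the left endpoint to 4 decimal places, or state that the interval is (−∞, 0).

On y'=λy, z=hλ:
  k1=λy_n ⇒ h·k1=z·y_n;  k2=λ(1+10/13z)y_n ⇒ h·k2=z(1+10/13z)y_n
  y_{n+1}/y_n = 1 + 1/2z + 1/2z(1+10/13z) = 1 + z + 5/13z²
  Hence R(z) = 1 + z + 5/13z².

Solve |R(x)|<1 on ℝ⁻.
x=-0.8: |R|=0.4462
R=1: x+5/13x²=0 ⇒ x=−13/5=-2.6000; min R=1−1/(4·5/13)=0.3500>−1
Confirm numerically:
  x=-2.537: |R|=0.93853 <1
  x=-1.897: |R|=0.48708 <1
  x=-1.643: |R|=0.39525 <1
  x=-1.383: |R|=0.35265 <1
  x=-3.154: |R|=1.67204 >1
  x=-2.961: |R|=1.41112 >1
  x=-2.704: |R|=1.10816 >1
So |R|<1 on (-2.6000, 0).

z∈(-2.6000,0).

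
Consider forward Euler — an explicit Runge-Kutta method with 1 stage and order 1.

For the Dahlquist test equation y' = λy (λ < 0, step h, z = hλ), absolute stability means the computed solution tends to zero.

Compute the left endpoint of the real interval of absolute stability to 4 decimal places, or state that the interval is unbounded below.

With y'=λy (z=hλ):
  order 1, 1-stage ⇒ R(z)=1+z
  (e.g. R(-0.9)=0.10000, |R|=0.10000)

Boundary: |R(x)|=1, x<0.
x=-0.9: |R|=0.1000
|R(-2.33)|=1.3300 |R(-1.95)|=0.9500 |R(-0.96)|=0.0400
Bisect:
  x_lo=-2.5509 |R|=1.5509  x_hi=-0.3743 |R|=0.6257
  mid=-1.46259 |R|=0.46259 →hi
  mid=-2.00674 |R|=1.00674 →lo
  mid=-1.73466 |R|=0.73466 →hi
  mid=-1.87070 |R|=0.87070 →hi
  mid=-1.93872 |R|=0.93872 →hi
  mid=-1.97273 |R|=0.97273 →hi
  mid=-1.98973 |R|=0.98973 →hi
  mid=-1.99824 |R|=0.99824 →hi
  mid=-2.00249 |R|=1.00249 →lo
  mid=-2.00036 |R|=1.00036 →lo
  ...
  [-2.00009,-1.99996] ⇒ x*=-2.0000
Stable set (-2.0000, 0).

z* = -2.0000.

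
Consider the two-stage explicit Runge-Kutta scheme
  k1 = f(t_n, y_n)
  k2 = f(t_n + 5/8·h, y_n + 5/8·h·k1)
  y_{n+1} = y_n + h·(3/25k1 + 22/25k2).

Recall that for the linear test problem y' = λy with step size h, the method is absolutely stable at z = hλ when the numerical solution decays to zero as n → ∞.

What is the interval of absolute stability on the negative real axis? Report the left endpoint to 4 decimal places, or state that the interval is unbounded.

On y'=λy, z=hλ:
  k1=λy_n ⇒ h·k1=z·y_n;  k2=λ(1+5/8z)y_n ⇒ h·k2=z(1+5/8z)y_n
  y_{n+1}/y_n = 1 + 3/25z + 22/25z(1+5/8z) = 1 + z + 11/20z²
  ⇒ R(z) = 1 + z + 11/20z².

Boundary: |R(x)|=1, x<0.
x=-1.7: |R|=0.8895
R=1: x+11/20x²=0 ⇒ x=−20/11=-1.8182; min R=1−1/(4·11/20)=0.5455>−1
Confirm numerically:
  x=-1.321: |R|=0.63877 <1
  x=-0.964: |R|=0.54711 <1
  x=-0.939: |R|=0.54595 <1
  x=-0.756: |R|=0.55834 <1
  x=-2.106: |R|=1.33338 >1
  x=-2.058: |R|=1.27145 >1
So |R|<1 on (-1.8182, 0).

z∈(-1.8182,0).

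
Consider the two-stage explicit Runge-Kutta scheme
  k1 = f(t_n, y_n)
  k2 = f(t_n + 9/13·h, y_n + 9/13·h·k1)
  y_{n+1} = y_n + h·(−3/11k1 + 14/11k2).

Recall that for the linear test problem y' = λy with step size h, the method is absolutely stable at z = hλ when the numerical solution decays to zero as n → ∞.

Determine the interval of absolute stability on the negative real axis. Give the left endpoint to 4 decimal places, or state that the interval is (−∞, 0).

Set f=λy, z=hλ:
  k1=λy_n ⇒ h·k1=z·y_n;  k2=λ(1+9/13z)y_n ⇒ h·k2=z(1+9/13z)y_n
  y_{n+1}/y_n = 1 − 3/11z + 14/11z(1+9/13z) = 1 + z + 126/143z²
  so R(z) = 1 + z + 126/143z².

Solve |R(x)|<1 on ℝ⁻.
x=-0.38: |R|=0.7472
R=1: x+126/143x²=0 ⇒ x=−143/126=-1.1349; min R=1−1/(4·126/143)=0.7163>−1
Confirm numerically:
  x=-1.097: |R|=0.96335 <1
  x=-1.070: |R|=0.93879 <1
  x=-0.985: |R|=0.86988 <1
  x=-0.689: |R|=0.72929 <1
  x=-1.676: |R|=1.79904 >1
  x=-1.290: |R|=1.17627 >1
Stable set (-1.1349, 0).

z∈(-1.1349,0).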